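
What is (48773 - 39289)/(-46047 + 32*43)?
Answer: -9484/44671 ≈ -0.21231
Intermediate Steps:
(48773 - 39289)/(-46047 + 32*43) = 9484/(-46047 + 1376) = 9484/(-44671) = 9484*(-1/44671) = -9484/44671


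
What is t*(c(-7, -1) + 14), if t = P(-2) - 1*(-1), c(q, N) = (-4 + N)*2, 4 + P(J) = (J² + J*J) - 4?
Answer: 4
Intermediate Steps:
P(J) = -8 + 2*J² (P(J) = -4 + ((J² + J*J) - 4) = -4 + ((J² + J²) - 4) = -4 + (2*J² - 4) = -4 + (-4 + 2*J²) = -8 + 2*J²)
c(q, N) = -8 + 2*N
t = 1 (t = (-8 + 2*(-2)²) - 1*(-1) = (-8 + 2*4) + 1 = (-8 + 8) + 1 = 0 + 1 = 1)
t*(c(-7, -1) + 14) = 1*((-8 + 2*(-1)) + 14) = 1*((-8 - 2) + 14) = 1*(-10 + 14) = 1*4 = 4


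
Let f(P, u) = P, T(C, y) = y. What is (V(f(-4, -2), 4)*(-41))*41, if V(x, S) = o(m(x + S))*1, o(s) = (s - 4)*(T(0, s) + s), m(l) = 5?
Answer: -16810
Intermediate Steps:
o(s) = 2*s*(-4 + s) (o(s) = (s - 4)*(s + s) = (-4 + s)*(2*s) = 2*s*(-4 + s))
V(x, S) = 10 (V(x, S) = (2*5*(-4 + 5))*1 = (2*5*1)*1 = 10*1 = 10)
(V(f(-4, -2), 4)*(-41))*41 = (10*(-41))*41 = -410*41 = -16810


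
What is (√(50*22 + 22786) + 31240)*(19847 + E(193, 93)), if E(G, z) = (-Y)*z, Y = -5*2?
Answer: 649073480 + 62331*√2654 ≈ 6.5228e+8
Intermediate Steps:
Y = -10
E(G, z) = 10*z (E(G, z) = (-1*(-10))*z = 10*z)
(√(50*22 + 22786) + 31240)*(19847 + E(193, 93)) = (√(50*22 + 22786) + 31240)*(19847 + 10*93) = (√(1100 + 22786) + 31240)*(19847 + 930) = (√23886 + 31240)*20777 = (3*√2654 + 31240)*20777 = (31240 + 3*√2654)*20777 = 649073480 + 62331*√2654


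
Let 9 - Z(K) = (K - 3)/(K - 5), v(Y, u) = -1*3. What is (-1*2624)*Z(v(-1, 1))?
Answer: -21648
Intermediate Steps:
v(Y, u) = -3
Z(K) = 9 - (-3 + K)/(-5 + K) (Z(K) = 9 - (K - 3)/(K - 5) = 9 - (-3 + K)/(-5 + K))
(-1*2624)*Z(v(-1, 1)) = (-1*2624)*(2*(-21 + 4*(-3))/(-5 - 3)) = -5248*(-21 - 12)/(-8) = -5248*(-1)*(-33)/8 = -2624*33/4 = -21648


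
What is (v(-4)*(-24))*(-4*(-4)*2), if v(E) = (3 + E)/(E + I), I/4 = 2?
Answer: 192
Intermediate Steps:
I = 8 (I = 4*2 = 8)
v(E) = (3 + E)/(8 + E) (v(E) = (3 + E)/(E + 8) = (3 + E)/(8 + E))
(v(-4)*(-24))*(-4*(-4)*2) = (((3 - 4)/(8 - 4))*(-24))*(-4*(-4)*2) = ((-1/4)*(-24))*(16*2) = (((¼)*(-1))*(-24))*32 = -¼*(-24)*32 = 6*32 = 192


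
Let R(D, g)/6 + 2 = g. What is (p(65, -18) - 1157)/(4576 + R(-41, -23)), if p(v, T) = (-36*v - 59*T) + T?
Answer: -2453/4426 ≈ -0.55422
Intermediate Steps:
p(v, T) = -58*T - 36*v (p(v, T) = (-59*T - 36*v) + T = -58*T - 36*v)
R(D, g) = -12 + 6*g
(p(65, -18) - 1157)/(4576 + R(-41, -23)) = ((-58*(-18) - 36*65) - 1157)/(4576 + (-12 + 6*(-23))) = ((1044 - 2340) - 1157)/(4576 + (-12 - 138)) = (-1296 - 1157)/(4576 - 150) = -2453/4426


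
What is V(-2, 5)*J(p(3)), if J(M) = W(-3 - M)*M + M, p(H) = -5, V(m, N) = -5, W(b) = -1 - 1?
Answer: -25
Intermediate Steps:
W(b) = -2
J(M) = -M (J(M) = -2*M + M = -M)
V(-2, 5)*J(p(3)) = -(-5)*(-5) = -5*5 = -25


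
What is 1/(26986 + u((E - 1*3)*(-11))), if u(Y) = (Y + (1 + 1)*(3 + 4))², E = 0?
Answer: 1/29195 ≈ 3.4252e-5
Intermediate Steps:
u(Y) = (14 + Y)² (u(Y) = (Y + 2*7)² = (Y + 14)² = (14 + Y)²)
1/(26986 + u((E - 1*3)*(-11))) = 1/(26986 + (14 + (0 - 1*3)*(-11))²) = 1/(26986 + (14 + (0 - 3)*(-11))²) = 1/(26986 + (14 - 3*(-11))²) = 1/(26986 + (14 + 33)²) = 1/(26986 + 47²) = 1/(26986 + 2209) = 1/29195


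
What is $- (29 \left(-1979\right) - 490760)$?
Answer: $548151$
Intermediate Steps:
$- (29 \left(-1979\right) - 490760) = - (-57391 - 490760) = \left(-1\right) \left(-548151\right) = 548151$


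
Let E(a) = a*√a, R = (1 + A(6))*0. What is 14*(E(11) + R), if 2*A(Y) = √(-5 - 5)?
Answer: 154*√11 ≈ 510.76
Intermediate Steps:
A(Y) = I*√10/2 (A(Y) = √(-5 - 5)/2 = √(-10)/2 = (I*√10)/2 = I*√10/2)
R = 0 (R = (1 + I*√10/2)*0 = 0)
E(a) = a^(3/2)
14*(E(11) + R) = 14*(11^(3/2) + 0) = 14*(11*√11 + 0) = 14*(11*√11) = 154*√11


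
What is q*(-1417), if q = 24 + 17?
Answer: -58097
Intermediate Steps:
q = 41
q*(-1417) = 41*(-1417) = -58097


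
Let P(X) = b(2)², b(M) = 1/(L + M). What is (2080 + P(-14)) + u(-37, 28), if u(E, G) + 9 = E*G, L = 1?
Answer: 9316/9 ≈ 1035.1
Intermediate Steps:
b(M) = 1/(1 + M)
u(E, G) = -9 + E*G
P(X) = ⅑ (P(X) = (1/(1 + 2))² = (1/3)² = (⅓)² = ⅑)
(2080 + P(-14)) + u(-37, 28) = (2080 + ⅑) + (-9 - 37*28) = 18721/9 + (-9 - 1036) = 18721/9 - 1045 = 9316/9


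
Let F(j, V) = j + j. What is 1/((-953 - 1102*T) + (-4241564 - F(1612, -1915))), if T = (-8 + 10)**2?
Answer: -1/4250149 ≈ -2.3529e-7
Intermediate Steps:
F(j, V) = 2*j
T = 4 (T = 2**2 = 4)
1/((-953 - 1102*T) + (-4241564 - F(1612, -1915))) = 1/((-953 - 1102*4) + (-4241564 - 2*1612)) = 1/((-953 - 4408) + (-4241564 - 1*3224)) = 1/(-5361 + (-4241564 - 3224)) = 1/(-5361 - 4244788) = 1/(-4250149) = -1/4250149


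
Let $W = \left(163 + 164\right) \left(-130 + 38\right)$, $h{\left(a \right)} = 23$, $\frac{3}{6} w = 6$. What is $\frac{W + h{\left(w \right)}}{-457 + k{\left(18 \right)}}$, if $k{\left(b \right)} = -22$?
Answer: $\frac{30061}{479} \approx 62.758$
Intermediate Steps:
$w = 12$ ($w = 2 \cdot 6 = 12$)
$W = -30084$ ($W = 327 \left(-92\right) = -30084$)
$\frac{W + h{\left(w \right)}}{-457 + k{\left(18 \right)}} = \frac{-30084 + 23}{-457 - 22} = - \frac{30061}{-479} = \left(-30061\right) \left(- \frac{1}{479}\right) = \frac{30061}{479}$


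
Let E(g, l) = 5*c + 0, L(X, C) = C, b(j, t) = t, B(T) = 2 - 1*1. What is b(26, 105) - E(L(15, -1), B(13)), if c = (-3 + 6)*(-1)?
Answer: 120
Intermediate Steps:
B(T) = 1 (B(T) = 2 - 1 = 1)
c = -3 (c = 3*(-1) = -3)
E(g, l) = -15 (E(g, l) = 5*(-3) + 0 = -15 + 0 = -15)
b(26, 105) - E(L(15, -1), B(13)) = 105 - 1*(-15) = 105 + 15 = 120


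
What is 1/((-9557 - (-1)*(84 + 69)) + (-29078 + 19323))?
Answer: -1/19159 ≈ -5.2195e-5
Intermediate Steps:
1/((-9557 - (-1)*(84 + 69)) + (-29078 + 19323)) = 1/((-9557 - (-1)*153) - 9755) = 1/((-9557 - 1*(-153)) - 9755) = 1/((-9557 + 153) - 9755) = 1/(-9404 - 9755) = 1/(-19159) = -1/19159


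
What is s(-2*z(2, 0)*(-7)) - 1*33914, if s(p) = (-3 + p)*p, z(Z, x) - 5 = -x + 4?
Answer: -18416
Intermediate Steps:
z(Z, x) = 9 - x (z(Z, x) = 5 + (-x + 4) = 5 + (4 - x) = 9 - x)
s(p) = p*(-3 + p)
s(-2*z(2, 0)*(-7)) - 1*33914 = (-2*(9 - 1*0)*(-7))*(-3 - 2*(9 - 1*0)*(-7)) - 1*33914 = (-2*(9 + 0)*(-7))*(-3 - 2*(9 + 0)*(-7)) - 33914 = (-2*9*(-7))*(-3 - 2*9*(-7)) - 33914 = (-18*(-7))*(-3 - 18*(-7)) - 33914 = 126*(-3 + 126) - 33914 = 126*123 - 33914 = 15498 - 33914 = -18416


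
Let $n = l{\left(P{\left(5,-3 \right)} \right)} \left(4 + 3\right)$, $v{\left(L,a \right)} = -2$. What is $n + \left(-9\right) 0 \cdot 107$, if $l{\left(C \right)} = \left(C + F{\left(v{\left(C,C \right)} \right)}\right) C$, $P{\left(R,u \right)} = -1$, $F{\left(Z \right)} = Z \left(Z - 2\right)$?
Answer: $-49$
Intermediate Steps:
$F{\left(Z \right)} = Z \left(-2 + Z\right)$
$l{\left(C \right)} = C \left(8 + C\right)$ ($l{\left(C \right)} = \left(C - 2 \left(-2 - 2\right)\right) C = \left(C - -8\right) C = \left(C + 8\right) C = \left(8 + C\right) C = C \left(8 + C\right)$)
$n = -49$ ($n = - (8 - 1) \left(4 + 3\right) = \left(-1\right) 7 \cdot 7 = \left(-7\right) 7 = -49$)
$n + \left(-9\right) 0 \cdot 107 = -49 + \left(-9\right) 0 \cdot 107 = -49 + 0 \cdot 107 = -49 + 0 = -49$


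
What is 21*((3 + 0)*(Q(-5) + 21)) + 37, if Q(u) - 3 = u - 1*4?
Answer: 982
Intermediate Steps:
Q(u) = -1 + u (Q(u) = 3 + (u - 1*4) = 3 + (u - 4) = 3 + (-4 + u) = -1 + u)
21*((3 + 0)*(Q(-5) + 21)) + 37 = 21*((3 + 0)*((-1 - 5) + 21)) + 37 = 21*(3*(-6 + 21)) + 37 = 21*(3*15) + 37 = 21*45 + 37 = 945 + 37 = 982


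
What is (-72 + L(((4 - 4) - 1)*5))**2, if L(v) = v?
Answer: 5929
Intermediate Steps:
(-72 + L(((4 - 4) - 1)*5))**2 = (-72 + ((4 - 4) - 1)*5)**2 = (-72 + (0 - 1)*5)**2 = (-72 - 1*5)**2 = (-72 - 5)**2 = (-77)**2 = 5929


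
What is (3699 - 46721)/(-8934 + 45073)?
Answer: -43022/36139 ≈ -1.1905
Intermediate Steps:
(3699 - 46721)/(-8934 + 45073) = -43022/36139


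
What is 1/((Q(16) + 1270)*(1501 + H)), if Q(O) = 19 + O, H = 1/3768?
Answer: 1256/2460259515 ≈ 5.1051e-7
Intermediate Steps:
H = 1/3768 ≈ 0.00026539
1/((Q(16) + 1270)*(1501 + H)) = 1/(((19 + 16) + 1270)*(1501 + 1/3768)) = 1/((35 + 1270)*(5655769/3768)) = 1/(1305*(5655769/3768)) = 1/(2460259515/1256) = 1256/2460259515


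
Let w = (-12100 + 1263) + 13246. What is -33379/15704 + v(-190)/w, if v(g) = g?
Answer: -83393771/37830936 ≈ -2.2044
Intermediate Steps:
w = 2409 (w = -10837 + 13246 = 2409)
-33379/15704 + v(-190)/w = -33379/15704 - 190/2409 = -83393771/37830936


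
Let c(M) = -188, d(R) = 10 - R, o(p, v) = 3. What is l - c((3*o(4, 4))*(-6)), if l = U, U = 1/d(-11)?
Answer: 3949/21 ≈ 188.05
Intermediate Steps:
U = 1/21 (U = 1/(10 - 1*(-11)) = 1/(10 + 11) = 1/21 ≈ 0.047619)
l = 1/21 ≈ 0.047619
l - c((3*o(4, 4))*(-6)) = 1/21 - 1*(-188) = 1/21 + 188 = 3949/21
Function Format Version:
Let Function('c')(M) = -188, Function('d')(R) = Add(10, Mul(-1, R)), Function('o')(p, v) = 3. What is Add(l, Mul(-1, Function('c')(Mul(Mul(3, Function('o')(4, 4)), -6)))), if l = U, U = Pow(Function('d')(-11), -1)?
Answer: Rational(3949, 21) ≈ 188.05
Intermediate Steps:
U = Rational(1, 21) (U = Pow(Add(10, Mul(-1, -11)), -1) = Pow(Add(10, 11), -1) = Pow(21, -1) = Rational(1, 21) ≈ 0.047619)
l = Rational(1, 21) ≈ 0.047619
Add(l, Mul(-1, Function('c')(Mul(Mul(3, Function('o')(4, 4)), -6)))) = Add(Rational(1, 21), Mul(-1, -188)) = Add(Rational(1, 21), 188) = Rational(3949, 21)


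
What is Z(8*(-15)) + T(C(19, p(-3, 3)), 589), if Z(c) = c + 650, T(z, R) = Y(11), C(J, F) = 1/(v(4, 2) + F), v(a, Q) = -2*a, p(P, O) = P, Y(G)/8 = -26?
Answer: 322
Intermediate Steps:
Y(G) = -208 (Y(G) = 8*(-26) = -208)
C(J, F) = 1/(-8 + F) (C(J, F) = 1/(-2*4 + F) = 1/(-8 + F))
T(z, R) = -208
Z(c) = 650 + c
Z(8*(-15)) + T(C(19, p(-3, 3)), 589) = (650 + 8*(-15)) - 208 = (650 - 120) - 208 = 530 - 208 = 322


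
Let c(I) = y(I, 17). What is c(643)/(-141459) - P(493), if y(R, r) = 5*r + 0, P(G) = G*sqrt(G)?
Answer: -85/141459 - 493*sqrt(493) ≈ -10946.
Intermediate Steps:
P(G) = G**(3/2)
y(R, r) = 5*r
c(I) = 85 (c(I) = 5*17 = 85)
c(643)/(-141459) - P(493) = 85/(-141459) - 493**(3/2) = 85*(-1/141459) - 493*sqrt(493) = -85/141459 - 493*sqrt(493)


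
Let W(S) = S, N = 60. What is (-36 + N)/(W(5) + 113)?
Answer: 12/59 ≈ 0.20339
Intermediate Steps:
(-36 + N)/(W(5) + 113) = (-36 + 60)/(5 + 113) = 24/118 = 24*(1/118) = 12/59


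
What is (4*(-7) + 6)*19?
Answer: -418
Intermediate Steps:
(4*(-7) + 6)*19 = (-28 + 6)*19 = -22*19 = -418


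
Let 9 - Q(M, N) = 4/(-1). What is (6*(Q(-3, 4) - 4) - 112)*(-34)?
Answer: 1972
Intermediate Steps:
Q(M, N) = 13 (Q(M, N) = 9 - 4/(-1) = 9 - 4*(-1) = 9 - 1*(-4) = 9 + 4 = 13)
(6*(Q(-3, 4) - 4) - 112)*(-34) = (6*(13 - 4) - 112)*(-34) = (6*9 - 112)*(-34) = (54 - 112)*(-34) = -58*(-34) = 1972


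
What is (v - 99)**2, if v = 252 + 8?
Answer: 25921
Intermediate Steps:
v = 260
(v - 99)**2 = (260 - 99)**2 = 161**2 = 25921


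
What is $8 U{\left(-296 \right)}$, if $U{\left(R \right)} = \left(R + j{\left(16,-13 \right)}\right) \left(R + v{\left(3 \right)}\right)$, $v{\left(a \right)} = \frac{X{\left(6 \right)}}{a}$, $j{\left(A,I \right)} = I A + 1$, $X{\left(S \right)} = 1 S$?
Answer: $1183056$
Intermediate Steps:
$X{\left(S \right)} = S$
$j{\left(A,I \right)} = 1 + A I$ ($j{\left(A,I \right)} = A I + 1 = 1 + A I$)
$v{\left(a \right)} = \frac{6}{a}$
$U{\left(R \right)} = \left(-207 + R\right) \left(2 + R\right)$ ($U{\left(R \right)} = \left(R + \left(1 + 16 \left(-13\right)\right)\right) \left(R + \frac{6}{3}\right) = \left(R + \left(1 - 208\right)\right) \left(R + 6 \cdot \frac{1}{3}\right) = \left(R - 207\right) \left(R + 2\right) = \left(-207 + R\right) \left(2 + R\right)$)
$8 U{\left(-296 \right)} = 8 \left(-414 + \left(-296\right)^{2} - -60680\right) = 8 \left(-414 + 87616 + 60680\right) = 8 \cdot 147882 = 1183056$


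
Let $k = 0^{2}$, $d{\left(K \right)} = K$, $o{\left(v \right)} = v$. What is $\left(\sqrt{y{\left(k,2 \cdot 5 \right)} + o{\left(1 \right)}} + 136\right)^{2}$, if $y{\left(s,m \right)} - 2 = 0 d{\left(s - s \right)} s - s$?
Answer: $\left(136 + \sqrt{3}\right)^{2} \approx 18970.0$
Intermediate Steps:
$k = 0$
$y{\left(s,m \right)} = 2 - s$ ($y{\left(s,m \right)} = 2 + \left(0 \left(s - s\right) s - s\right) = 2 - \left(s - 0 \cdot 0 s\right) = 2 + \left(0 s - s\right) = 2 + \left(0 - s\right) = 2 - s$)
$\left(\sqrt{y{\left(k,2 \cdot 5 \right)} + o{\left(1 \right)}} + 136\right)^{2} = \left(\sqrt{\left(2 - 0\right) + 1} + 136\right)^{2} = \left(\sqrt{\left(2 + 0\right) + 1} + 136\right)^{2} = \left(\sqrt{2 + 1} + 136\right)^{2} = \left(\sqrt{3} + 136\right)^{2} = \left(136 + \sqrt{3}\right)^{2}$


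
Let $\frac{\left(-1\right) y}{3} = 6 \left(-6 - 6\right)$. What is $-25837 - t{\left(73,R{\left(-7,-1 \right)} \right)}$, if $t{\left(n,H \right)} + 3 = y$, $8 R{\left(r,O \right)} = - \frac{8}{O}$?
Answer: $-26050$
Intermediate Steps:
$R{\left(r,O \right)} = - \frac{1}{O}$ ($R{\left(r,O \right)} = \frac{\left(-8\right) \frac{1}{O}}{8} = - \frac{1}{O}$)
$y = 216$ ($y = - 3 \cdot 6 \left(-6 - 6\right) = - 3 \cdot 6 \left(-12\right) = \left(-3\right) \left(-72\right) = 216$)
$t{\left(n,H \right)} = 213$ ($t{\left(n,H \right)} = -3 + 216 = 213$)
$-25837 - t{\left(73,R{\left(-7,-1 \right)} \right)} = -25837 - 213 = -26050$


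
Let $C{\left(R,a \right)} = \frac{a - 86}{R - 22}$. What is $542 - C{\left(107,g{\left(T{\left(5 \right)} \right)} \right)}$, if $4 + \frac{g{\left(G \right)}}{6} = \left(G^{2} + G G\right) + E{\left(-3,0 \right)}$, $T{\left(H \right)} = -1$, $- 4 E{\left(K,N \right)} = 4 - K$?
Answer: $\frac{92357}{170} \approx 543.28$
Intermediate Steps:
$E{\left(K,N \right)} = -1 + \frac{K}{4}$ ($E{\left(K,N \right)} = - \frac{4 - K}{4} = -1 + \frac{K}{4}$)
$g{\left(G \right)} = - \frac{69}{2} + 12 G^{2}$ ($g{\left(G \right)} = -24 + 6 \left(\left(G^{2} + G G\right) + \left(-1 + \frac{1}{4} \left(-3\right)\right)\right) = -24 + 6 \left(\left(G^{2} + G^{2}\right) - \frac{7}{4}\right) = -24 + 6 \left(2 G^{2} - \frac{7}{4}\right) = -24 + 6 \left(- \frac{7}{4} + 2 G^{2}\right) = -24 + \left(- \frac{21}{2} + 12 G^{2}\right) = - \frac{69}{2} + 12 G^{2}$)
$C{\left(R,a \right)} = \frac{-86 + a}{-22 + R}$
$542 - C{\left(107,g{\left(T{\left(5 \right)} \right)} \right)} = 542 - \frac{-86 - \left(\frac{69}{2} - 12 \left(-1\right)^{2}\right)}{-22 + 107} = 542 - \frac{-86 + \left(- \frac{69}{2} + 12 \cdot 1\right)}{85} = 542 - \frac{-86 + \left(- \frac{69}{2} + 12\right)}{85} = 542 - \frac{-86 - \frac{45}{2}}{85} = 542 - \frac{1}{85} \left(- \frac{217}{2}\right) = 542 - - \frac{217}{170} = 542 + \frac{217}{170} = \frac{92357}{170}$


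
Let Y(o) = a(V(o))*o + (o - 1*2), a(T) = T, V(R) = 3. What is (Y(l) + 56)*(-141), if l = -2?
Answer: -6486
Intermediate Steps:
Y(o) = -2 + 4*o (Y(o) = 3*o + (o - 1*2) = 3*o + (o - 2) = 3*o + (-2 + o) = -2 + 4*o)
(Y(l) + 56)*(-141) = ((-2 + 4*(-2)) + 56)*(-141) = ((-2 - 8) + 56)*(-141) = (-10 + 56)*(-141) = 46*(-141) = -6486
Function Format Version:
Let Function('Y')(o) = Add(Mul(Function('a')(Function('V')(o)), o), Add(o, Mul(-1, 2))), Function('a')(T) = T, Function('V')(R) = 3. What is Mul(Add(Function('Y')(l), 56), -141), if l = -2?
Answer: -6486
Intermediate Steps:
Function('Y')(o) = Add(-2, Mul(4, o)) (Function('Y')(o) = Add(Mul(3, o), Add(o, Mul(-1, 2))) = Add(Mul(3, o), Add(o, -2)) = Add(Mul(3, o), Add(-2, o)) = Add(-2, Mul(4, o)))
Mul(Add(Function('Y')(l), 56), -141) = Mul(Add(Add(-2, Mul(4, -2)), 56), -141) = Mul(Add(Add(-2, -8), 56), -141) = Mul(Add(-10, 56), -141) = Mul(46, -141) = -6486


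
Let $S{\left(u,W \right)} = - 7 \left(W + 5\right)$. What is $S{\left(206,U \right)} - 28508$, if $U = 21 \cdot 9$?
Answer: $-29866$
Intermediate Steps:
$U = 189$
$S{\left(u,W \right)} = -35 - 7 W$ ($S{\left(u,W \right)} = - 7 \left(5 + W\right) = -35 - 7 W$)
$S{\left(206,U \right)} - 28508 = \left(-35 - 1323\right) - 28508 = -1358 - 28508 = -29866$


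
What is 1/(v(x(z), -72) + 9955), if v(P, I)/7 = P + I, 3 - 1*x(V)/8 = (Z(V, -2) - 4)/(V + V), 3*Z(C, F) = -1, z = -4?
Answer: 3/28766 ≈ 0.00010429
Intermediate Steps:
Z(C, F) = -1/3 (Z(C, F) = (1/3)*(-1) = -1/3)
x(V) = 24 + 52/(3*V) (x(V) = 24 - 8*(-1/3 - 4)/(V + V) = 24 - (-104)/(3*(2*V)) = 24 - (-104)*1/(2*V)/3 = 24 - (-52)/(3*V) = 24 + 52/(3*V))
v(P, I) = 7*I + 7*P (v(P, I) = 7*(P + I) = 7*(I + P) = 7*I + 7*P)
1/(v(x(z), -72) + 9955) = 1/((7*(-72) + 7*(24 + (52/3)/(-4))) + 9955) = 1/((-504 + 7*(24 + (52/3)*(-1/4))) + 9955) = 1/((-504 + 7*(24 - 13/3)) + 9955) = 1/((-504 + 7*(59/3)) + 9955) = 1/((-504 + 413/3) + 9955) = 1/(-1099/3 + 9955) = 1/(28766/3) = 3/28766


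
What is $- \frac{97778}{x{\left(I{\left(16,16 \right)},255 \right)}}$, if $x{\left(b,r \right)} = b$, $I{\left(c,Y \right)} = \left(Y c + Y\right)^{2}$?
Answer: $- \frac{48889}{36992} \approx -1.3216$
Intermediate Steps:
$I{\left(c,Y \right)} = \left(Y + Y c\right)^{2}$
$- \frac{97778}{x{\left(I{\left(16,16 \right)},255 \right)}} = - \frac{97778}{16^{2} \left(1 + 16\right)^{2}} = - \frac{97778}{256 \cdot 17^{2}} = - \frac{97778}{256 \cdot 289} = - \frac{97778}{73984} = \left(-97778\right) \frac{1}{73984} = - \frac{48889}{36992}$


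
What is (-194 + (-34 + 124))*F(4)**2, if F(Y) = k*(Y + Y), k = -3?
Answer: -59904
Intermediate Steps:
F(Y) = -6*Y (F(Y) = -3*(Y + Y) = -6*Y)
(-194 + (-34 + 124))*F(4)**2 = (-194 + (-34 + 124))*(-6*4)**2 = (-194 + 90)*(-24)**2 = -104*576 = -59904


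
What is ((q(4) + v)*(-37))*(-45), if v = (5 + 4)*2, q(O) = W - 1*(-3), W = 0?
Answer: 34965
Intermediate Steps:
q(O) = 3 (q(O) = 0 - 1*(-3) = 0 + 3 = 3)
v = 18 (v = 9*2 = 18)
((q(4) + v)*(-37))*(-45) = ((3 + 18)*(-37))*(-45) = (21*(-37))*(-45) = -777*(-45) = 34965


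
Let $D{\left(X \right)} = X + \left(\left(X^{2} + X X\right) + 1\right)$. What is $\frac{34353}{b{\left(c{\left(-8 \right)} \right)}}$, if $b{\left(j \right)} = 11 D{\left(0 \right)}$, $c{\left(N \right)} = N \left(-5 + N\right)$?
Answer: $3123$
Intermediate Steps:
$D{\left(X \right)} = 1 + X + 2 X^{2}$ ($D{\left(X \right)} = X + \left(\left(X^{2} + X^{2}\right) + 1\right) = X + \left(2 X^{2} + 1\right) = X + \left(1 + 2 X^{2}\right) = 1 + X + 2 X^{2}$)
$b{\left(j \right)} = 11$ ($b{\left(j \right)} = 11 \left(1 + 0 + 2 \cdot 0^{2}\right) = 11 \left(1 + 0 + 2 \cdot 0\right) = 11 \left(1 + 0 + 0\right) = 11 \cdot 1 = 11$)
$\frac{34353}{b{\left(c{\left(-8 \right)} \right)}} = \frac{34353}{11} = 34353 \cdot \frac{1}{11} = 3123$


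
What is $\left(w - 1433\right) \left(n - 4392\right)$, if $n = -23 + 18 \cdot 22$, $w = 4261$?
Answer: $-11365732$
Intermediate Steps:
$n = 373$ ($n = -23 + 396 = 373$)
$\left(w - 1433\right) \left(n - 4392\right) = \left(4261 - 1433\right) \left(373 - 4392\right) = 2828 \left(-4019\right) = -11365732$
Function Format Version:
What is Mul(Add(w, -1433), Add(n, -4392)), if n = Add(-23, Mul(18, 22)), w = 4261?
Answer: -11365732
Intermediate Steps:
n = 373 (n = Add(-23, 396) = 373)
Mul(Add(w, -1433), Add(n, -4392)) = Mul(Add(4261, -1433), Add(373, -4392)) = Mul(2828, -4019) = -11365732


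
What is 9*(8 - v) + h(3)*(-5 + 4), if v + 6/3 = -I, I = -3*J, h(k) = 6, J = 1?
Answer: 57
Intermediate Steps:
I = -3 (I = -3*1 = -3)
v = 1 (v = -2 - 1*(-3) = -2 + 3 = 1)
9*(8 - v) + h(3)*(-5 + 4) = 9*(8 - 1*1) + 6*(-5 + 4) = 9*(8 - 1) + 6*(-1) = 9*7 - 6 = 63 - 6 = 57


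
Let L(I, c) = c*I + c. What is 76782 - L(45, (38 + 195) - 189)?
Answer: 74758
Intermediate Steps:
L(I, c) = c + I*c (L(I, c) = I*c + c = c + I*c)
76782 - L(45, (38 + 195) - 189) = 76782 - ((38 + 195) - 189)*(1 + 45) = 76782 - (233 - 189)*46 = 76782 - 44*46 = 76782 - 1*2024 = 76782 - 2024 = 74758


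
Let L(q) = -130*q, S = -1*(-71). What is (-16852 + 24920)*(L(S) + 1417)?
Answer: -63035284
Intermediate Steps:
S = 71
(-16852 + 24920)*(L(S) + 1417) = (-16852 + 24920)*(-130*71 + 1417) = 8068*(-9230 + 1417) = 8068*(-7813) = -63035284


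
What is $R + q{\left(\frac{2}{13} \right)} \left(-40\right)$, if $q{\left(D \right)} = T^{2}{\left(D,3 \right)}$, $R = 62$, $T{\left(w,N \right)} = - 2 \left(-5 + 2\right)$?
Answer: $-1378$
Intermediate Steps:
$T{\left(w,N \right)} = 6$ ($T{\left(w,N \right)} = \left(-2\right) \left(-3\right) = 6$)
$q{\left(D \right)} = 36$ ($q{\left(D \right)} = 6^{2} = 36$)
$R + q{\left(\frac{2}{13} \right)} \left(-40\right) = 62 + 36 \left(-40\right) = 62 - 1440 = -1378$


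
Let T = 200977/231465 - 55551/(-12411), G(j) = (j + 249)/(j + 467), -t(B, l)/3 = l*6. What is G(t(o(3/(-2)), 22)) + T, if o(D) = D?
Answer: 24730903711/7554168895 ≈ 3.2738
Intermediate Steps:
t(B, l) = -18*l (t(B, l) = -3*l*6 = -18*l)
G(j) = (249 + j)/(467 + j)
T = 568608806/106396745 (T = 200977*(1/231465) - 55551*(-1/12411) = 200977/231465 + 18517/4137 = 568608806/106396745 ≈ 5.3442)
G(t(o(3/(-2)), 22)) + T = (249 - 18*22)/(467 - 18*22) + 568608806/106396745 = (249 - 396)/(467 - 396) + 568608806/106396745 = -147/71 + 568608806/106396745 = 24730903711/7554168895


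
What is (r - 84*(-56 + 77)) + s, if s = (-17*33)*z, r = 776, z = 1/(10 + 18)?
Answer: -28225/28 ≈ -1008.0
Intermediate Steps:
z = 1/28 ≈ 0.035714
s = -561/28 (s = -17*33*(1/28) = -561*1/28 = -561/28 ≈ -20.036)
(r - 84*(-56 + 77)) + s = (776 - 84*(-56 + 77)) - 561/28 = (776 - 84*21) - 561/28 = (776 - 1764) - 561/28 = -988 - 561/28 = -28225/28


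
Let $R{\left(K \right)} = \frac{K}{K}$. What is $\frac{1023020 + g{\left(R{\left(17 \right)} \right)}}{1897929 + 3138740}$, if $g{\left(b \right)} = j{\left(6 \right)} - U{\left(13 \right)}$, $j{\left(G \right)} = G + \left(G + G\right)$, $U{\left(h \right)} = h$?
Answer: $\frac{1023025}{5036669} \approx 0.20312$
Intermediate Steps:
$R{\left(K \right)} = 1$
$j{\left(G \right)} = 3 G$ ($j{\left(G \right)} = G + 2 G = 3 G$)
$g{\left(b \right)} = 5$ ($g{\left(b \right)} = 3 \cdot 6 - 13 = 18 - 13 = 5$)
$\frac{1023020 + g{\left(R{\left(17 \right)} \right)}}{1897929 + 3138740} = \frac{1023020 + 5}{1897929 + 3138740} = \frac{1023025}{5036669}$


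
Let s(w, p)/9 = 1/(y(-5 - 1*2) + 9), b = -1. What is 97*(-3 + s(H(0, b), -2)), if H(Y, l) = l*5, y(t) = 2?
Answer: -2328/11 ≈ -211.64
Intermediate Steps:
H(Y, l) = 5*l
s(w, p) = 9/11 (s(w, p) = 9/(2 + 9) = 9/11)
97*(-3 + s(H(0, b), -2)) = 97*(-3 + 9/11) = 97*(-24/11) = -2328/11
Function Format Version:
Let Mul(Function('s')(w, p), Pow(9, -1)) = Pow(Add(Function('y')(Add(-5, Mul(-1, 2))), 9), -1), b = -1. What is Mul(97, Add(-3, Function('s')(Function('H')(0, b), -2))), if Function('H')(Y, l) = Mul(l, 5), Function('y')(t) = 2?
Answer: Rational(-2328, 11) ≈ -211.64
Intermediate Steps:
Function('H')(Y, l) = Mul(5, l)
Function('s')(w, p) = Rational(9, 11) (Function('s')(w, p) = Mul(9, Pow(Add(2, 9), -1)) = Mul(9, Pow(11, -1)) = Mul(9, Rational(1, 11)) = Rational(9, 11))
Mul(97, Add(-3, Function('s')(Function('H')(0, b), -2))) = Mul(97, Add(-3, Rational(9, 11))) = Mul(97, Rational(-24, 11)) = Rational(-2328, 11)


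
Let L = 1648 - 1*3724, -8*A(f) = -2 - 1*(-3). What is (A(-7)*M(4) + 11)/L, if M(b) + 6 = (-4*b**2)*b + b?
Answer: -1/48 ≈ -0.020833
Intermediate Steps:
A(f) = -1/8 (A(f) = -(-2 - 1*(-3))/8 = -(-2 + 3)/8 = -1/8*1 = -1/8)
M(b) = -6 + b - 4*b**3 (M(b) = -6 + ((-4*b**2)*b + b) = -6 + (-4*b**3 + b) = -6 + (b - 4*b**3) = -6 + b - 4*b**3)
L = -2076 (L = 1648 - 3724 = -2076)
(A(-7)*M(4) + 11)/L = (-(-6 + 4 - 4*4**3)/8 + 11)/(-2076) = (-(-6 + 4 - 4*64)/8 + 11)*(-1/2076) = (-(-6 + 4 - 256)/8 + 11)*(-1/2076) = (-1/8*(-258) + 11)*(-1/2076) = (129/4 + 11)*(-1/2076) = (173/4)*(-1/2076) = -1/48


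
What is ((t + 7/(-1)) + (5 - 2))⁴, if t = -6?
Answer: 10000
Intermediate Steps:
((t + 7/(-1)) + (5 - 2))⁴ = ((-6 + 7/(-1)) + (5 - 2))⁴ = ((-6 + 7*(-1)) + 3)⁴ = ((-6 - 7) + 3)⁴ = (-13 + 3)⁴ = (-10)⁴ = 10000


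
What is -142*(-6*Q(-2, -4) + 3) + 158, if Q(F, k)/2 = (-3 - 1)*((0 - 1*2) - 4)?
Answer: 40628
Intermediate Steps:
Q(F, k) = 48 (Q(F, k) = 2*((-3 - 1)*((0 - 1*2) - 4)) = 2*(-4*((0 - 2) - 4)) = 2*(-4*(-2 - 4)) = 2*(-4*(-6)) = 2*24 = 48)
-142*(-6*Q(-2, -4) + 3) + 158 = -142*(-6*48 + 3) + 158 = -142*(-288 + 3) + 158 = -142*(-285) + 158 = 40470 + 158 = 40628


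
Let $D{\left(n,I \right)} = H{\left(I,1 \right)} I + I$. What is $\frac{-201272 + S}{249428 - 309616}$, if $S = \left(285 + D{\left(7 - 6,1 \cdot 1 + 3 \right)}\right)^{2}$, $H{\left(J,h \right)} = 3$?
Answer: $\frac{110671}{60188} \approx 1.8388$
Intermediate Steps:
$D{\left(n,I \right)} = 4 I$ ($D{\left(n,I \right)} = 3 I + I = 4 I$)
$S = 90601$ ($S = \left(285 + 4 \left(1 \cdot 1 + 3\right)\right)^{2} = \left(285 + 4 \left(1 + 3\right)\right)^{2} = \left(285 + 4 \cdot 4\right)^{2} = \left(285 + 16\right)^{2} = 301^{2} = 90601$)
$\frac{-201272 + S}{249428 - 309616} = \frac{-201272 + 90601}{249428 - 309616} = - \frac{110671}{-60188} = \left(-110671\right) \left(- \frac{1}{60188}\right) = \frac{110671}{60188}$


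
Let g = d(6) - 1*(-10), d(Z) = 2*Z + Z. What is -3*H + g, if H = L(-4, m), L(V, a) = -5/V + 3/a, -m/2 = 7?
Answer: 697/28 ≈ 24.893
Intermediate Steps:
m = -14 (m = -2*7 = -14)
d(Z) = 3*Z
H = 29/28 (H = -5/(-4) + 3/(-14) = -5*(-1/4) + 3*(-1/14) = 5/4 - 3/14 = 29/28 ≈ 1.0357)
g = 28 (g = 3*6 - 1*(-10) = 18 + 10 = 28)
-3*H + g = -3*29/28 + 28 = -87/28 + 28 = 697/28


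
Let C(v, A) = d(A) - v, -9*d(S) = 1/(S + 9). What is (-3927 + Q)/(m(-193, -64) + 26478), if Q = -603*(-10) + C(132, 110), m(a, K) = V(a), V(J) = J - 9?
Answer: 527735/7035399 ≈ 0.075011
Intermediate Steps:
V(J) = -9 + J
d(S) = -1/(9*(9 + S)) (d(S) = -1/(9*(S + 9)) = -1/(9*(9 + S)))
C(v, A) = -v - 1/(81 + 9*A) (C(v, A) = -1/(81 + 9*A) - v = -v - 1/(81 + 9*A))
m(a, K) = -9 + a
Q = 6316757/1071 (Q = -603*(-10) + (-1/9 - 1*132*(9 + 110))/(9 + 110) = 6030 + (-1/9 - 1*132*119)/119 = 6030 + (-1/9 - 15708)/119 = 6030 + (1/119)*(-141373/9) = 6030 - 141373/1071 = 6316757/1071 ≈ 5898.0)
(-3927 + Q)/(m(-193, -64) + 26478) = (-3927 + 6316757/1071)/((-9 - 193) + 26478) = 2110940/(1071*(-202 + 26478)) = (2110940/1071)/26276 = (2110940/1071)*(1/26276) = 527735/7035399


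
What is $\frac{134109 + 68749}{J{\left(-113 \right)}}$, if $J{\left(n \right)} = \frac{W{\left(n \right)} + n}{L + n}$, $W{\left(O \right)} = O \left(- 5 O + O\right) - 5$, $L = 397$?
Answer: $- \frac{28805836}{25597} \approx -1125.4$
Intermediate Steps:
$W{\left(O \right)} = -5 - 4 O^{2}$ ($W{\left(O \right)} = O \left(- 4 O\right) - 5 = - 4 O^{2} - 5 = -5 - 4 O^{2}$)
$J{\left(n \right)} = \frac{-5 + n - 4 n^{2}}{397 + n}$ ($J{\left(n \right)} = \frac{\left(-5 - 4 n^{2}\right) + n}{397 + n} = \frac{-5 + n - 4 n^{2}}{397 + n}$)
$\frac{134109 + 68749}{J{\left(-113 \right)}} = \frac{134109 + 68749}{\frac{1}{397 - 113} \left(-5 - 113 - 4 \left(-113\right)^{2}\right)} = \frac{202858}{\frac{1}{284} \left(-5 - 113 - 51076\right)} = \frac{202858}{\frac{1}{284} \left(-51194\right)} = \frac{202858}{- \frac{25597}{142}} = 202858 \left(- \frac{142}{25597}\right) = - \frac{28805836}{25597}$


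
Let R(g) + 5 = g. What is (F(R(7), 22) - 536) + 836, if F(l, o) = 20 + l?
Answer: 322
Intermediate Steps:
R(g) = -5 + g
(F(R(7), 22) - 536) + 836 = ((20 + (-5 + 7)) - 536) + 836 = ((20 + 2) - 536) + 836 = (22 - 536) + 836 = -514 + 836 = 322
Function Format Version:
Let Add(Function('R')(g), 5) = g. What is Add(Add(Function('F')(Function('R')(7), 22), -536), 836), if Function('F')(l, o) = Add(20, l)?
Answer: 322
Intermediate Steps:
Function('R')(g) = Add(-5, g)
Add(Add(Function('F')(Function('R')(7), 22), -536), 836) = Add(Add(Add(20, Add(-5, 7)), -536), 836) = Add(Add(Add(20, 2), -536), 836) = Add(Add(22, -536), 836) = Add(-514, 836) = 322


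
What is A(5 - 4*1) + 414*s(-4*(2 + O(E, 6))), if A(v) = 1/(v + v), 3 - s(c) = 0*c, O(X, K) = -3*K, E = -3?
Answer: 2485/2 ≈ 1242.5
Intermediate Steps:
s(c) = 3 (s(c) = 3 - 0*c = 3 - 1*0 = 3 + 0 = 3)
A(v) = 1/(2*v)
A(5 - 4*1) + 414*s(-4*(2 + O(E, 6))) = 1/(2*(5 - 4*1)) + 414*3 = 1/(2*(5 - 4)) + 1242 = (½)/1 + 1242 = (½)*1 + 1242 = ½ + 1242 = 2485/2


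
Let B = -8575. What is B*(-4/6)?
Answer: 17150/3 ≈ 5716.7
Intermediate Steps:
B*(-4/6) = -(-34300)/6 = -8575*(-⅔) = 17150/3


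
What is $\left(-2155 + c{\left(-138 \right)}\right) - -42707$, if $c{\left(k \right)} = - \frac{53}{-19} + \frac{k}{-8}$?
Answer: $\frac{3083475}{76} \approx 40572.0$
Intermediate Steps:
$c{\left(k \right)} = \frac{53}{19} - \frac{k}{8}$ ($c{\left(k \right)} = \left(-53\right) \left(- \frac{1}{19}\right) + k \left(- \frac{1}{8}\right) = \frac{53}{19} - \frac{k}{8}$)
$\left(-2155 + c{\left(-138 \right)}\right) - -42707 = \left(-2155 + \left(\frac{53}{19} - - \frac{69}{4}\right)\right) - -42707 = \left(-2155 + \left(\frac{53}{19} + \frac{69}{4}\right)\right) + 42707 = \left(-2155 + \frac{1523}{76}\right) + 42707 = - \frac{162257}{76} + 42707 = \frac{3083475}{76}$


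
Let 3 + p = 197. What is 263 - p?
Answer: 69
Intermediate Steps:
p = 194 (p = -3 + 197 = 194)
263 - p = 263 - 1*194 = 263 - 194 = 69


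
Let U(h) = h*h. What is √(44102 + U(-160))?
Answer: √69702 ≈ 264.01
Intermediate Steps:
U(h) = h²
√(44102 + U(-160)) = √(44102 + (-160)²) = √(44102 + 25600) = √69702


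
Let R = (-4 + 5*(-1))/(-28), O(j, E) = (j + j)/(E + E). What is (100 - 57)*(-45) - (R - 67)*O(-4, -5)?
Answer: -65858/35 ≈ -1881.7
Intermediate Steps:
O(j, E) = j/E (O(j, E) = (2*j)/((2*E)) = (2*j)*(1/(2*E)) = j/E)
R = 9/28 (R = (-4 - 5)*(-1/28) = -9*(-1/28) = 9/28 ≈ 0.32143)
(100 - 57)*(-45) - (R - 67)*O(-4, -5) = (100 - 57)*(-45) - (9/28 - 67)*(-4/(-5)) = 43*(-45) - (-1867)*(-4*(-⅕))/28 = -1935 - (-1867)*4/(28*5) = -1935 - 1*(-1867/35) = -1935 + 1867/35 = -65858/35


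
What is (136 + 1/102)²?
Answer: 192460129/10404 ≈ 18499.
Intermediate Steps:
(136 + 1/102)² = (13873/102)² = 192460129/10404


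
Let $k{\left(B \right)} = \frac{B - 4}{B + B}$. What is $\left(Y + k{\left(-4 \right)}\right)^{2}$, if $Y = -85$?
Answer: $7056$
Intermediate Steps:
$k{\left(B \right)} = \frac{-4 + B}{2 B}$
$\left(Y + k{\left(-4 \right)}\right)^{2} = \left(-85 + \frac{-4 - 4}{2 \left(-4\right)}\right)^{2} = \left(-85 + \frac{1}{2} \left(- \frac{1}{4}\right) \left(-8\right)\right)^{2} = \left(-85 + 1\right)^{2} = \left(-84\right)^{2} = 7056$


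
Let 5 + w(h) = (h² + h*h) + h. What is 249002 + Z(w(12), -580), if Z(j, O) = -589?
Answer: 248413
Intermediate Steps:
w(h) = -5 + h + 2*h² (w(h) = -5 + ((h² + h*h) + h) = -5 + ((h² + h²) + h) = -5 + (2*h² + h) = -5 + (h + 2*h²) = -5 + h + 2*h²)
249002 + Z(w(12), -580) = 249002 - 589 = 248413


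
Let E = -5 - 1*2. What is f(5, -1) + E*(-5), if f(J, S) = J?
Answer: 40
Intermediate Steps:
E = -7 (E = -5 - 2 = -7)
f(5, -1) + E*(-5) = 5 - 7*(-5) = 5 + 35 = 40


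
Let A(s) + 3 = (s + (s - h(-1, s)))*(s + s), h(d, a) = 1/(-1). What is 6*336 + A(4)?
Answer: 2085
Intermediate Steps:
h(d, a) = -1 (h(d, a) = 1*(-1) = -1)
A(s) = -3 + 2*s*(1 + 2*s) (A(s) = -3 + (s + (s - 1*(-1)))*(s + s) = -3 + (s + (s + 1))*(2*s) = -3 + (s + (1 + s))*(2*s) = -3 + (1 + 2*s)*(2*s) = -3 + 2*s*(1 + 2*s))
6*336 + A(4) = 6*336 + (-3 + 2*4 + 4*4²) = 2016 + (-3 + 8 + 4*16) = 2016 + (-3 + 8 + 64) = 2016 + 69 = 2085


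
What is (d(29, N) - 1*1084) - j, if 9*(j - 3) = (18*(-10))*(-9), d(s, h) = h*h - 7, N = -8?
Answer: -1210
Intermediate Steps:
d(s, h) = -7 + h² (d(s, h) = h² - 7 = -7 + h²)
j = 183 (j = 3 + ((18*(-10))*(-9))/9 = 3 + (-180*(-9))/9 = 3 + (⅑)*1620 = 3 + 180 = 183)
(d(29, N) - 1*1084) - j = ((-7 + (-8)²) - 1*1084) - 1*183 = ((-7 + 64) - 1084) - 183 = (57 - 1084) - 183 = -1027 - 183 = -1210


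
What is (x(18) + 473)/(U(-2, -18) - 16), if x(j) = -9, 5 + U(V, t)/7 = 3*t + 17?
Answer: -232/155 ≈ -1.4968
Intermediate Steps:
U(V, t) = 84 + 21*t (U(V, t) = -35 + 7*(3*t + 17) = -35 + 7*(17 + 3*t) = -35 + (119 + 21*t) = 84 + 21*t)
(x(18) + 473)/(U(-2, -18) - 16) = (-9 + 473)/((84 + 21*(-18)) - 16) = 464/((84 - 378) - 16) = 464/(-294 - 16) = 464/(-310) = 464*(-1/310) = -232/155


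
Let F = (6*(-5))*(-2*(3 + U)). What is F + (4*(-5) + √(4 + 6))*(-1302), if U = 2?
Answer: 26340 - 1302*√10 ≈ 22223.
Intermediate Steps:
F = 300 (F = (6*(-5))*(-2*(3 + 2)) = -(-60)*5 = -30*(-10) = 300)
F + (4*(-5) + √(4 + 6))*(-1302) = 300 + (4*(-5) + √(4 + 6))*(-1302) = 300 + (-20 + √10)*(-1302) = 300 + (26040 - 1302*√10) = 26340 - 1302*√10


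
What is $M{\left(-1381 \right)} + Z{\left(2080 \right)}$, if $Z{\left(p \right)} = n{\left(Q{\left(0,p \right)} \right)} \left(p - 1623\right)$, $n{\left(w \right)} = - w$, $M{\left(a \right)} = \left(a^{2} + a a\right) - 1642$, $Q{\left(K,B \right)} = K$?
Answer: $3812680$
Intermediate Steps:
$M{\left(a \right)} = -1642 + 2 a^{2}$ ($M{\left(a \right)} = \left(a^{2} + a^{2}\right) - 1642 = 2 a^{2} - 1642 = -1642 + 2 a^{2}$)
$Z{\left(p \right)} = 0$ ($Z{\left(p \right)} = \left(-1\right) 0 \left(p - 1623\right) = 0 \left(-1623 + p\right) = 0$)
$M{\left(-1381 \right)} + Z{\left(2080 \right)} = \left(-1642 + 2 \left(-1381\right)^{2}\right) + 0 = \left(-1642 + 2 \cdot 1907161\right) + 0 = \left(-1642 + 3814322\right) + 0 = 3812680 + 0 = 3812680$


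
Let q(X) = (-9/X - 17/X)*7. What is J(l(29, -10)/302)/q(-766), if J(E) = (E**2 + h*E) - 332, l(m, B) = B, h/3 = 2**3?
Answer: -2906214341/2074891 ≈ -1400.7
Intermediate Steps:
h = 24 (h = 3*2**3 = 3*8 = 24)
J(E) = -332 + E**2 + 24*E (J(E) = (E**2 + 24*E) - 332 = -332 + E**2 + 24*E)
q(X) = -182/X (q(X) = -26/X*7 = -182/X)
J(l(29, -10)/302)/q(-766) = (-332 + (-10/302)**2 + 24*(-10/302))/((-182/(-766))) = (-332 + (-10*1/302)**2 + 24*(-10*1/302))/((-182*(-1/766))) = (-332 + (-5/151)**2 + 24*(-5/151))/(91/383) = (-332 + 25/22801 - 120/151)*(383/91) = -7588027/22801*383/91 = -2906214341/2074891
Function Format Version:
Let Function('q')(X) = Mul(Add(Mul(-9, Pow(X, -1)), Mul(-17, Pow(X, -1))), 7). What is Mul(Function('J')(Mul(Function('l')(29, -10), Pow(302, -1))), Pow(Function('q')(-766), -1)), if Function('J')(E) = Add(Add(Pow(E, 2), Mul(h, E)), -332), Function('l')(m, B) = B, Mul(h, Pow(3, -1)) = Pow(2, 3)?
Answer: Rational(-2906214341, 2074891) ≈ -1400.7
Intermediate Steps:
h = 24 (h = Mul(3, Pow(2, 3)) = Mul(3, 8) = 24)
Function('J')(E) = Add(-332, Pow(E, 2), Mul(24, E)) (Function('J')(E) = Add(Add(Pow(E, 2), Mul(24, E)), -332) = Add(-332, Pow(E, 2), Mul(24, E)))
Function('q')(X) = Mul(-182, Pow(X, -1)) (Function('q')(X) = Mul(Mul(-26, Pow(X, -1)), 7) = Mul(-182, Pow(X, -1)))
Mul(Function('J')(Mul(Function('l')(29, -10), Pow(302, -1))), Pow(Function('q')(-766), -1)) = Mul(Add(-332, Pow(Mul(-10, Pow(302, -1)), 2), Mul(24, Mul(-10, Pow(302, -1)))), Pow(Mul(-182, Pow(-766, -1)), -1)) = Mul(Add(-332, Pow(Mul(-10, Rational(1, 302)), 2), Mul(24, Mul(-10, Rational(1, 302)))), Pow(Mul(-182, Rational(-1, 766)), -1)) = Mul(Add(-332, Pow(Rational(-5, 151), 2), Mul(24, Rational(-5, 151))), Pow(Rational(91, 383), -1)) = Mul(Add(-332, Rational(25, 22801), Rational(-120, 151)), Rational(383, 91)) = Mul(Rational(-7588027, 22801), Rational(383, 91)) = Rational(-2906214341, 2074891)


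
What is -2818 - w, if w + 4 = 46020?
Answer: -48834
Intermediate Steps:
w = 46016 (w = -4 + 46020 = 46016)
-2818 - w = -2818 - 1*46016 = -2818 - 46016 = -48834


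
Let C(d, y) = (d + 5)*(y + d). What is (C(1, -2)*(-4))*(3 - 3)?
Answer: 0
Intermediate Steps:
C(d, y) = (5 + d)*(d + y)
(C(1, -2)*(-4))*(3 - 3) = ((1² + 5*1 + 5*(-2) + 1*(-2))*(-4))*(3 - 3) = ((1 + 5 - 10 - 2)*(-4))*0 = -6*(-4)*0 = 24*0 = 0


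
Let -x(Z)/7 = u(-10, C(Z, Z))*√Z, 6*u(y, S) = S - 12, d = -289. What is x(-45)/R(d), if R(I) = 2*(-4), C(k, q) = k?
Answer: -399*I*√5/16 ≈ -55.762*I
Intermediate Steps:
u(y, S) = -2 + S/6 (u(y, S) = (S - 12)/6 = (-12 + S)/6 = -2 + S/6)
R(I) = -8
x(Z) = -7*√Z*(-2 + Z/6) (x(Z) = -7*(-2 + Z/6)*√Z = -7*√Z*(-2 + Z/6))
x(-45)/R(d) = (7*√(-45)*(12 - 1*(-45))/6)/(-8) = (7*(3*I*√5)*(12 + 45)/6)*(-⅛) = ((7/6)*(3*I*√5)*57)*(-⅛) = (399*I*√5/2)*(-⅛) = -399*I*√5/16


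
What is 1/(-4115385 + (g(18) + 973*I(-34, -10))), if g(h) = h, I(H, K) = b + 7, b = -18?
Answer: -1/4126070 ≈ -2.4236e-7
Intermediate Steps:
I(H, K) = -11 (I(H, K) = -18 + 7 = -11)
1/(-4115385 + (g(18) + 973*I(-34, -10))) = 1/(-4115385 + (18 + 973*(-11))) = 1/(-4115385 + (18 - 10703)) = 1/(-4115385 - 10685) = 1/(-4126070) = -1/4126070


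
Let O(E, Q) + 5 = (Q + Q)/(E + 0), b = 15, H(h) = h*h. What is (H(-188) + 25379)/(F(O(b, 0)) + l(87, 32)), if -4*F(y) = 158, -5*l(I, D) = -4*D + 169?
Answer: -67470/53 ≈ -1273.0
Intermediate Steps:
H(h) = h²
l(I, D) = -169/5 + 4*D/5 (l(I, D) = -(-4*D + 169)/5 = -(169 - 4*D)/5 = -169/5 + 4*D/5)
O(E, Q) = -5 + 2*Q/E (O(E, Q) = -5 + (Q + Q)/(E + 0) = -5 + (2*Q)/E = -5 + 2*Q/E)
F(y) = -79/2 (F(y) = -¼*158 = -79/2)
(H(-188) + 25379)/(F(O(b, 0)) + l(87, 32)) = ((-188)² + 25379)/(-79/2 + (-169/5 + (⅘)*32)) = (35344 + 25379)/(-79/2 + (-169/5 + 128/5)) = 60723/(-79/2 - 41/5) = 60723/(-477/10) = 60723*(-10/477) = -67470/53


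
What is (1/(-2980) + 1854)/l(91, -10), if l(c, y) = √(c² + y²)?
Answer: 5524919*√29/1469140 ≈ 20.252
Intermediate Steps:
(1/(-2980) + 1854)/l(91, -10) = (1/(-2980) + 1854)/(√(91² + (-10)²)) = (-1/2980 + 1854)/(√(8281 + 100)) = 5524919/(2980*(√8381)) = 5524919/(2980*((17*√29))) = 5524919*(√29/493)/2980 = 5524919*√29/1469140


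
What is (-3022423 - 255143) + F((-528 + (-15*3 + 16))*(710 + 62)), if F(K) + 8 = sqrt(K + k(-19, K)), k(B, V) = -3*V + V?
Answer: -3277574 + 2*sqrt(107501) ≈ -3.2769e+6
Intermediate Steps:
k(B, V) = -2*V
F(K) = -8 + sqrt(-K) (F(K) = -8 + sqrt(K - 2*K) = -8 + sqrt(-K))
(-3022423 - 255143) + F((-528 + (-15*3 + 16))*(710 + 62)) = (-3022423 - 255143) + (-8 + sqrt(-(-528 + (-15*3 + 16))*(710 + 62))) = -3277566 + (-8 + sqrt(-(-528 + (-45 + 16))*772)) = -3277566 + (-8 + sqrt(-(-528 - 29)*772)) = -3277566 + (-8 + sqrt(-(-557)*772)) = -3277566 + (-8 + sqrt(-1*(-430004))) = -3277566 + (-8 + sqrt(430004)) = -3277566 + (-8 + 2*sqrt(107501)) = -3277574 + 2*sqrt(107501)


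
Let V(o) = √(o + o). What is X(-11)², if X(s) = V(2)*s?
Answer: 484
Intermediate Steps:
V(o) = √2*√o (V(o) = √(2*o) = √2*√o)
X(s) = 2*s (X(s) = (√2*√2)*s = 2*s)
X(-11)² = (2*(-11))² = (-22)² = 484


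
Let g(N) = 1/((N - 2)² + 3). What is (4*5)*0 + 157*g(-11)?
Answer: 157/172 ≈ 0.91279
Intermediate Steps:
g(N) = 1/(3 + (-2 + N)²) (g(N) = 1/((-2 + N)² + 3) = 1/(3 + (-2 + N)²))
(4*5)*0 + 157*g(-11) = (4*5)*0 + 157/(3 + (-2 - 11)²) = 20*0 + 157/(3 + (-13)²) = 0 + 157/(3 + 169) = 0 + 157/172 = 157/172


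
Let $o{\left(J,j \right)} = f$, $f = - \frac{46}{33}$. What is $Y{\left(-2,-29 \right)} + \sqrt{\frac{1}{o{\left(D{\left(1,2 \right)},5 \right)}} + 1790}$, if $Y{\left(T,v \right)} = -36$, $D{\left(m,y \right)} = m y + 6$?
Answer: $-36 + \frac{\sqrt{3786122}}{46} \approx 6.2999$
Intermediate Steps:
$D{\left(m,y \right)} = 6 + m y$
$f = - \frac{46}{33}$ ($f = \left(-46\right) \frac{1}{33} = - \frac{46}{33} \approx -1.3939$)
$o{\left(J,j \right)} = - \frac{46}{33}$
$Y{\left(-2,-29 \right)} + \sqrt{\frac{1}{o{\left(D{\left(1,2 \right)},5 \right)}} + 1790} = -36 + \sqrt{\frac{1}{- \frac{46}{33}} + 1790} = -36 + \sqrt{- \frac{33}{46} + 1790} = -36 + \sqrt{\frac{82307}{46}} = -36 + \frac{\sqrt{3786122}}{46}$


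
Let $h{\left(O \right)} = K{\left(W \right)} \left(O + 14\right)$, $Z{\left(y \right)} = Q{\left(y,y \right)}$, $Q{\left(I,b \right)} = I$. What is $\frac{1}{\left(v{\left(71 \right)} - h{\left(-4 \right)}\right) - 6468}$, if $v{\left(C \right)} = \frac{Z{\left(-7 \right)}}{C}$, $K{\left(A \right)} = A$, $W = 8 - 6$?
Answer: $- \frac{71}{460655} \approx -0.00015413$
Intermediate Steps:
$W = 2$
$Z{\left(y \right)} = y$
$h{\left(O \right)} = 28 + 2 O$ ($h{\left(O \right)} = 2 \left(O + 14\right) = 2 \left(14 + O\right) = 28 + 2 O$)
$v{\left(C \right)} = - \frac{7}{C}$
$\frac{1}{\left(v{\left(71 \right)} - h{\left(-4 \right)}\right) - 6468} = \frac{1}{\left(- \frac{7}{71} - \left(28 + 2 \left(-4\right)\right)\right) - 6468} = \frac{1}{\left(\left(-7\right) \frac{1}{71} - \left(28 - 8\right)\right) - 6468} = \frac{1}{\left(- \frac{7}{71} - 20\right) - 6468} = \frac{1}{- \frac{1427}{71} - 6468} = \frac{1}{- \frac{460655}{71}} = - \frac{71}{460655}$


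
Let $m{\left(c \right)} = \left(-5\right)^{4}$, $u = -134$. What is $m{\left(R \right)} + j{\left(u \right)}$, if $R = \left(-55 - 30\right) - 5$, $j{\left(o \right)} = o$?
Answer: $491$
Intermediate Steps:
$R = -90$ ($R = -85 - 5 = -90$)
$m{\left(c \right)} = 625$
$m{\left(R \right)} + j{\left(u \right)} = 625 - 134 = 491$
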